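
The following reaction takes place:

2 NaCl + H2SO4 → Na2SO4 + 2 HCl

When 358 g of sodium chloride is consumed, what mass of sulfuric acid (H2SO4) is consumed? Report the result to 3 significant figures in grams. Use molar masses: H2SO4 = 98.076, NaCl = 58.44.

n(NaCl) = 358.0 g / 58.44 g/mol = 6.126 mol.
From the equation the NaCl:H2SO4 mole ratio is 2:1, so n(H2SO4) = 6.126 × 1/2 = 3.063 mol.
Mass of H2SO4 = 3.063 mol × 98.076 g/mol = 300.4 g.

300 g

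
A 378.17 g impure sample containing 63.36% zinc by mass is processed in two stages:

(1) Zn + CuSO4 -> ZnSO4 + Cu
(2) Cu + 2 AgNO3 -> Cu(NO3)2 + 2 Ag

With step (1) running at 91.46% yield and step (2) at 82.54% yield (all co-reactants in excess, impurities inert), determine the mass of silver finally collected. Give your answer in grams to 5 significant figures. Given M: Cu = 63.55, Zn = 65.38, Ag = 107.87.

Pure Zn = 378.17 × 0.6336 = 239.609 g.
n(Zn) = 239.609 / 65.38 = 3.66486 mol.
Step 1 (Zn:Cu = 1:1): theoretical n(Cu) = 3.66486 mol; at 91.46% yield, n(Cu) = 3.35188 mol.
Step 2 (Cu:Ag = 1:2): theoretical n(Ag) = 6.70376 mol, so theoretical mass = 6.70376 × 107.87 = 723.135 g.
At 82.54% yield, actual mass of Ag = 723.135 × 0.8254 = 596.875 g.

596.88 g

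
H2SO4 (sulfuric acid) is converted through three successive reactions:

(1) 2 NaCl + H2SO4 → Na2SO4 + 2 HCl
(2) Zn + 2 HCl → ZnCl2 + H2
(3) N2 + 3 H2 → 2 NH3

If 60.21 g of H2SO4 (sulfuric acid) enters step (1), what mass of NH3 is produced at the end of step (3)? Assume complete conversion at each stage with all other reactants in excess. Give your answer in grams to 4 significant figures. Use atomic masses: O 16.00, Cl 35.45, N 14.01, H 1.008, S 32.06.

6.972 g

M(H2SO4) = 2(1.008) + 32.06 + 4(16.00) = 98.076 g/mol.
M(NH3) = 14.01 + 3(1.008) = 17.034 g/mol.
n(H2SO4) = 60.21 / 98.076 = 0.61391 mol.
Reaction (1): H2SO4→HCl ratio 1:2 ⇒ n(HCl) = 1.2278 mol.
Reaction (2): HCl→H2 ratio 2:1 ⇒ n(H2) = 0.61391 mol.
Reaction (3): H2→NH3 ratio 3:2 ⇒ n(NH3) = 0.40927 mol.
Mass of NH3 = 0.40927 × 17.034 = 6.9716 g.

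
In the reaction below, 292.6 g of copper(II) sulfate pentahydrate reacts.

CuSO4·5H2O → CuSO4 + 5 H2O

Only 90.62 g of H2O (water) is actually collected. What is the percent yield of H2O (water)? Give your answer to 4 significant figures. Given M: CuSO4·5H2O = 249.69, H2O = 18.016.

85.85 %

n(CuSO4·5H2O) = 292.60 g / 249.69 g/mol = 1.1719 mol.
From the equation the CuSO4·5H2O:H2O mole ratio is 1:5, so n(H2O) = 1.1719 × 5/1 = 5.8593 mol.
Mass of H2O = 5.8593 mol × 18.016 g/mol = 105.56 g.
This is the theoretical yield. Percent yield = 90.62 g / 105.56 g × 100% = 85.846%.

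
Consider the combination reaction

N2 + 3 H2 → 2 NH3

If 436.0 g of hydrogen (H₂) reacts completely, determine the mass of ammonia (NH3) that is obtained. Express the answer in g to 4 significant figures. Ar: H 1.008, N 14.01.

M(H2) = 2(1.008) = 2.016 g/mol.
M(NH3) = 14.01 + 3(1.008) = 17.034 g/mol.
n(H2) = 436.00 g / 2.016 g/mol = 216.27 mol.
From the equation the H2:NH3 mole ratio is 3:2, so n(NH3) = 216.27 × 2/3 = 144.18 mol.
Mass of NH3 = 144.18 mol × 17.034 g/mol = 2456.0 g.

2456 g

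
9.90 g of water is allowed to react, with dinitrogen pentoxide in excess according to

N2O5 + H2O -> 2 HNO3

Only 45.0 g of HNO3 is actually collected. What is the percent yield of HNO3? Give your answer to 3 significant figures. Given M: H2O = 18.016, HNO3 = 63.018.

65.0 %

n(H2O) = 9.900 g / 18.016 g/mol = 0.5495 mol.
From the equation the H2O:HNO3 mole ratio is 1:2, so n(HNO3) = 0.5495 × 2/1 = 1.099 mol.
Mass of HNO3 = 1.099 mol × 63.018 g/mol = 69.26 g.
This is the theoretical yield. Percent yield = 45.0 g / 69.26 g × 100% = 64.97%.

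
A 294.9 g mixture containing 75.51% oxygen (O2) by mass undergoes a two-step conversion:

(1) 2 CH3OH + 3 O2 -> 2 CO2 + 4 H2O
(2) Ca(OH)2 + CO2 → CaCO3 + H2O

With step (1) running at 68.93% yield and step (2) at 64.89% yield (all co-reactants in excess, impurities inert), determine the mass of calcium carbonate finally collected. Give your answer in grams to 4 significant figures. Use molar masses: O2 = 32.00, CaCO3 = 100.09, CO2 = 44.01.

Pure O2 = 294.9 × 0.7551 = 222.68 g.
n(O2) = 222.68 / 32.00 = 6.9587 mol.
Step 1 (O2:CO2 = 3:2): theoretical n(CO2) = 4.6391 mol; at 68.93% yield, n(CO2) = 3.1978 mol.
Step 2 (CO2:CaCO3 = 1:1): theoretical n(CaCO3) = 3.1978 mol, so theoretical mass = 3.1978 × 100.09 = 320.06 g.
At 64.89% yield, actual mass of CaCO3 = 320.06 × 0.6489 = 207.69 g.

207.7 g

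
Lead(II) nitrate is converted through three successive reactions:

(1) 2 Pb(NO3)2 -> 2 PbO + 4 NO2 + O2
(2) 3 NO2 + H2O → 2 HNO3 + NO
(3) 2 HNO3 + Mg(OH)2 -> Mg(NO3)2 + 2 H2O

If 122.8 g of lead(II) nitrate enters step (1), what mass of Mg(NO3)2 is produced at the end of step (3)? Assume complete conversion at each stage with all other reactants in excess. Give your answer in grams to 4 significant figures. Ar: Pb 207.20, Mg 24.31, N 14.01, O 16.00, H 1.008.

36.66 g

M(Pb(NO3)2) = 207.20 + 2(14.01) + 6(16.00) = 331.22 g/mol.
M(Mg(NO3)2) = 24.31 + 2(14.01) + 6(16.00) = 148.33 g/mol.
n(Pb(NO3)2) = 122.8 / 331.22 = 0.37075 mol.
Reaction (1): Pb(NO3)2→NO2 ratio 2:4 ⇒ n(NO2) = 0.74150 mol.
Reaction (2): NO2→HNO3 ratio 3:2 ⇒ n(HNO3) = 0.49433 mol.
Reaction (3): HNO3→Mg(NO3)2 ratio 2:1 ⇒ n(Mg(NO3)2) = 0.24717 mol.
Mass of Mg(NO3)2 = 0.24717 × 148.33 = 36.662 g.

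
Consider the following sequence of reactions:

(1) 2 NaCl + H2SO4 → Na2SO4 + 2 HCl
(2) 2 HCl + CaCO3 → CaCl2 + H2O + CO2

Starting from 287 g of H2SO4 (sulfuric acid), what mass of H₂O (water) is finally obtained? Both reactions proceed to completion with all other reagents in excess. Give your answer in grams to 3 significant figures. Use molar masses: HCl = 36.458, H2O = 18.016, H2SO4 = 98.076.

n(H2SO4) = 287.0 / 98.076 = 2.926 mol.
Step 1 gives a 1:2 ratio of H2SO4 to HCl, so n(HCl) = 5.853 mol.
In step 2 the HCl:H2O ratio is 2:1, so n(H2O) = 2.926 mol.
Mass of H2O = 2.926 × 18.016 = 52.72 g.

52.7 g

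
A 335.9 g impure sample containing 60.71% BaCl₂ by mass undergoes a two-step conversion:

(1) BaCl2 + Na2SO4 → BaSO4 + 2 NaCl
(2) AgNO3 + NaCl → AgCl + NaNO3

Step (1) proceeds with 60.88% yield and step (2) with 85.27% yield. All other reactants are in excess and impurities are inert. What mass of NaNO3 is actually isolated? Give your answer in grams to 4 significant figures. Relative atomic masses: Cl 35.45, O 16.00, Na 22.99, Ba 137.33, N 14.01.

Pure BaCl2 = 335.9 × 0.6071 = 203.92 g.
M(BaCl2) = 137.33 + 2(35.45) = 208.23 g/mol.
M(NaNO3) = 22.99 + 14.01 + 3(16.00) = 85.00 g/mol.
n(BaCl2) = 203.92 / 208.23 = 0.97933 mol.
Step 1 (BaCl2:NaCl = 1:2): theoretical n(NaCl) = 1.9587 mol; at 60.88% yield, n(NaCl) = 1.1924 mol.
Step 2 (NaCl:NaNO3 = 1:1): theoretical n(NaNO3) = 1.1924 mol, so theoretical mass = 1.1924 × 85.00 = 101.36 g.
At 85.27% yield, actual mass of NaNO3 = 101.36 × 0.8527 = 86.426 g.

86.43 g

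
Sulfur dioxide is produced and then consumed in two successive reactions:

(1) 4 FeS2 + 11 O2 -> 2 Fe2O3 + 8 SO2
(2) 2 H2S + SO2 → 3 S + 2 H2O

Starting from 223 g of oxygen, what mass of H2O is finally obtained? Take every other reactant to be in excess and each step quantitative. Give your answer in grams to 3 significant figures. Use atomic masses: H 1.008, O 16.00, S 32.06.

M(O2) = 2(16.00) = 32.00 g/mol.
M(H2O) = 2(1.008) + 16.00 = 18.016 g/mol.
n(O2) = 223.0 / 32.00 = 6.969 mol.
Step 1 gives a 11:8 ratio of O2 to SO2, so n(SO2) = 5.068 mol.
In step 2 the SO2:H2O ratio is 1:2, so n(H2O) = 10.14 mol.
Mass of H2O = 10.14 × 18.016 = 182.6 g.

183 g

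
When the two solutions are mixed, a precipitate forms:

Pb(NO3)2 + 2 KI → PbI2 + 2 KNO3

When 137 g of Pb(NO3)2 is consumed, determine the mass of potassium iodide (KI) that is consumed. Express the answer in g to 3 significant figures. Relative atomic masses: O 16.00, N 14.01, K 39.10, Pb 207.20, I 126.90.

137 g

M(Pb(NO3)2) = 207.20 + 2(14.01) + 6(16.00) = 331.22 g/mol.
M(KI) = 39.10 + 126.90 = 166.00 g/mol.
n(Pb(NO3)2) = 137.0 g / 331.22 g/mol = 0.4136 mol.
From the equation the Pb(NO3)2:KI mole ratio is 1:2, so n(KI) = 0.4136 × 2/1 = 0.8272 mol.
Mass of KI = 0.8272 mol × 166.00 g/mol = 137.3 g.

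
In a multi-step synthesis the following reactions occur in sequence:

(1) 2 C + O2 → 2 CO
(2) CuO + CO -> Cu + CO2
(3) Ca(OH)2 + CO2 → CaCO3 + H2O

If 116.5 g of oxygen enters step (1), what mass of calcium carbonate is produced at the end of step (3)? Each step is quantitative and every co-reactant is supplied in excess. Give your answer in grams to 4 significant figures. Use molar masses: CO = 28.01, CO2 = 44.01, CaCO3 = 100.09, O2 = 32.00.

n(O2) = 116.5 / 32.00 = 3.6406 mol.
Reaction (1): O2→CO ratio 1:2 ⇒ n(CO) = 7.2812 mol.
Reaction (2): CO→CO2 ratio 1:1 ⇒ n(CO2) = 7.2812 mol.
Reaction (3): CO2→CaCO3 ratio 1:1 ⇒ n(CaCO3) = 7.2812 mol.
Mass of CaCO3 = 7.2812 × 100.09 = 728.78 g.

728.8 g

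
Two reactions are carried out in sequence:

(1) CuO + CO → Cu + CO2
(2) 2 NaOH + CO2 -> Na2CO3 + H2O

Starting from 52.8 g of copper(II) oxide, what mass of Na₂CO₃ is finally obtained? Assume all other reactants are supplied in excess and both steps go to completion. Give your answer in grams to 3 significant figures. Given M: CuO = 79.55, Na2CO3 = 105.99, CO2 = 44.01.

70.3 g

n(CuO) = 52.80 / 79.55 = 0.6637 mol.
Step 1 gives a 1:1 ratio of CuO to CO2, so n(CO2) = 0.6637 mol.
In step 2 the CO2:Na2CO3 ratio is 1:1, so n(Na2CO3) = 0.6637 mol.
Mass of Na2CO3 = 0.6637 × 105.99 = 70.35 g.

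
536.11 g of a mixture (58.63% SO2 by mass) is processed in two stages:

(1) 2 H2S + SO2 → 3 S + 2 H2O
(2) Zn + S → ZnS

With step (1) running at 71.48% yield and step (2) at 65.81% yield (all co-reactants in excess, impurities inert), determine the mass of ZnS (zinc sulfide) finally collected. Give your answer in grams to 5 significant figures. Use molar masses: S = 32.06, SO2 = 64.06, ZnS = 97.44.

674.72 g

Pure SO2 = 536.11 × 0.5863 = 314.321 g.
n(SO2) = 314.321 / 64.06 = 4.90667 mol.
Step 1 (SO2:S = 1:3): theoretical n(S) = 14.7200 mol; at 71.48% yield, n(S) = 10.5219 mol.
Step 2 (S:ZnS = 1:1): theoretical n(ZnS) = 10.5219 mol, so theoretical mass = 10.5219 × 97.44 = 1025.25 g.
At 65.81% yield, actual mass of ZnS = 1025.25 × 0.6581 = 674.717 g.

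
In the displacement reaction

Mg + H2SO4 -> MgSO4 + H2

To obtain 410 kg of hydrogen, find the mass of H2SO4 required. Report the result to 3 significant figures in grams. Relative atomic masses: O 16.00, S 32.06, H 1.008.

19900000 g

M(H2) = 2(1.008) = 2.016 g/mol.
M(H2SO4) = 2(1.008) + 32.06 + 4(16.00) = 98.076 g/mol.
Convert: 410 kg = 410000 g.
n(H2) = 410000 g / 2.016 g/mol = 203400 mol.
From the equation the H2:H2SO4 mole ratio is 1:1, so n(H2SO4) = 203400 × 1/1 = 203400 mol.
Mass of H2SO4 = 203400 mol × 98.076 g/mol = 1.995 × 10^7 g.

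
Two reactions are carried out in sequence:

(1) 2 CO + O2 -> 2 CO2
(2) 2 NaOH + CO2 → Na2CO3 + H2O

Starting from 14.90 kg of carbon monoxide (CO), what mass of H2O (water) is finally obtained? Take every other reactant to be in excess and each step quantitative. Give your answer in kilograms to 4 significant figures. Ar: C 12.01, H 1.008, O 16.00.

M(CO) = 12.01 + 16.00 = 28.01 g/mol.
M(H2O) = 2(1.008) + 16.00 = 18.016 g/mol.
14.90 kg = 14900 g.
n(CO) = 14900 / 28.01 = 531.95 mol.
Step 1 gives a 2:2 ratio of CO to CO2, so n(CO2) = 531.95 mol.
In step 2 the CO2:H2O ratio is 1:1, so n(H2O) = 531.95 mol.
Mass of H2O = 531.95 × 18.016 = 9583.7 g = 9.584 kg.

9.584 kg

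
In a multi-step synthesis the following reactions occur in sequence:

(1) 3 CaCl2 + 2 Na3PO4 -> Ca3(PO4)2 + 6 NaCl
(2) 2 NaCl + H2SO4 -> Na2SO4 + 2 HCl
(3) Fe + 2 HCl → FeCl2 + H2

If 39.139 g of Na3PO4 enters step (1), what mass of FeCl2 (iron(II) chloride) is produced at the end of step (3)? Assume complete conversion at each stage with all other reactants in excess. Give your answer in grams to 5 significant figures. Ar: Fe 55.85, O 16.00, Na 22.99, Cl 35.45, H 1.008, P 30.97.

M(Na3PO4) = 3(22.99) + 30.97 + 4(16.00) = 163.94 g/mol.
M(FeCl2) = 55.85 + 2(35.45) = 126.75 g/mol.
n(Na3PO4) = 39.139 / 163.94 = 0.238740 mol.
Reaction (1): Na3PO4→NaCl ratio 2:6 ⇒ n(NaCl) = 0.716219 mol.
Reaction (2): NaCl→HCl ratio 2:2 ⇒ n(HCl) = 0.716219 mol.
Reaction (3): HCl→FeCl2 ratio 2:1 ⇒ n(FeCl2) = 0.358110 mol.
Mass of FeCl2 = 0.358110 × 126.75 = 45.3904 g.

45.390 g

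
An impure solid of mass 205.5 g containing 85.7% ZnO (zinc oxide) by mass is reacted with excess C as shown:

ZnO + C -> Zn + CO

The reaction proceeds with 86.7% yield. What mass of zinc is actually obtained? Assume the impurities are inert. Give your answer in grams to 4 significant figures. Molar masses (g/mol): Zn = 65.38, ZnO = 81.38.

Pure ZnO available = 205.5 g × 0.857 = 176.11 g.
n(ZnO) = 176.11 g / 81.38 g/mol = 2.1641 mol.
From the equation the ZnO:Zn mole ratio is 1:1, so n(Zn) = 2.1641 × 1/1 = 2.1641 mol.
Mass of Zn = 2.1641 mol × 65.38 g/mol = 141.49 g.
Actual mass collected = 141.49 g × 0.867 = 122.67 g.

122.7 g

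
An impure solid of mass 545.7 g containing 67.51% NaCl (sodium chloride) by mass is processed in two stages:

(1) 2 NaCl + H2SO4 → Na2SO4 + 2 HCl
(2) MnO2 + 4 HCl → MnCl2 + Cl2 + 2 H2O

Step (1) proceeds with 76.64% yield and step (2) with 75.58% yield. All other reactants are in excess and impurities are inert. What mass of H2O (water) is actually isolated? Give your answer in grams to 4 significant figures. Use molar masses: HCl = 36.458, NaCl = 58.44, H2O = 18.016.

32.89 g

Pure NaCl = 545.7 × 0.6751 = 368.40 g.
n(NaCl) = 368.40 / 58.44 = 6.3039 mol.
Step 1 (NaCl:HCl = 2:2): theoretical n(HCl) = 6.3039 mol; at 76.64% yield, n(HCl) = 4.8313 mol.
Step 2 (HCl:H2O = 4:2): theoretical n(H2O) = 2.4157 mol, so theoretical mass = 2.4157 × 18.016 = 43.521 g.
At 75.58% yield, actual mass of H2O = 43.521 × 0.7558 = 32.893 g.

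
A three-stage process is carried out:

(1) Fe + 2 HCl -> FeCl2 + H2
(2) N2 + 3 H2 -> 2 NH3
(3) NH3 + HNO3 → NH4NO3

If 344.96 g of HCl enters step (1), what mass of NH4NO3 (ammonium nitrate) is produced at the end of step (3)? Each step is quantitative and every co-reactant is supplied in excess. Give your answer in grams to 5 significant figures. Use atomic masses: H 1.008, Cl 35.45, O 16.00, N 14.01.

252.48 g

M(HCl) = 1.008 + 35.45 = 36.458 g/mol.
M(NH4NO3) = 2(14.01) + 4(1.008) + 3(16.00) = 80.052 g/mol.
n(HCl) = 344.96 / 36.458 = 9.46185 mol.
Reaction (1): HCl→H2 ratio 2:1 ⇒ n(H2) = 4.73092 mol.
Reaction (2): H2→NH3 ratio 3:2 ⇒ n(NH3) = 3.15395 mol.
Reaction (3): NH3→NH4NO3 ratio 1:1 ⇒ n(NH4NO3) = 3.15395 mol.
Mass of NH4NO3 = 3.15395 × 80.052 = 252.480 g.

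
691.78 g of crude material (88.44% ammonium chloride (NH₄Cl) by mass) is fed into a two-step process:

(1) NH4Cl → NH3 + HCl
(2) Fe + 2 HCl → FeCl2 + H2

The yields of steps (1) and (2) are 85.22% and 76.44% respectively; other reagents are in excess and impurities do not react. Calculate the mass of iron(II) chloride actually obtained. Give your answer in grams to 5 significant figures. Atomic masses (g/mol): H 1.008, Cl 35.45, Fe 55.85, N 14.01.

Pure NH4Cl = 691.78 × 0.8844 = 611.810 g.
M(NH4Cl) = 14.01 + 4(1.008) + 35.45 = 53.492 g/mol.
M(FeCl2) = 55.85 + 2(35.45) = 126.75 g/mol.
n(NH4Cl) = 611.810 / 53.492 = 11.4374 mol.
Step 1 (NH4Cl:HCl = 1:1): theoretical n(HCl) = 11.4374 mol; at 85.22% yield, n(HCl) = 9.74697 mol.
Step 2 (HCl:FeCl2 = 2:1): theoretical n(FeCl2) = 4.87348 mol, so theoretical mass = 4.87348 × 126.75 = 617.714 g.
At 76.44% yield, actual mass of FeCl2 = 617.714 × 0.7644 = 472.181 g.

472.18 g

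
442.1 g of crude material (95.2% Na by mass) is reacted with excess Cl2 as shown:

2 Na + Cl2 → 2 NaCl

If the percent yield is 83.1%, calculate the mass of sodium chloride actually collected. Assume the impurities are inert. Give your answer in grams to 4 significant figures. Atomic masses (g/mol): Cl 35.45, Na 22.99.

889.1 g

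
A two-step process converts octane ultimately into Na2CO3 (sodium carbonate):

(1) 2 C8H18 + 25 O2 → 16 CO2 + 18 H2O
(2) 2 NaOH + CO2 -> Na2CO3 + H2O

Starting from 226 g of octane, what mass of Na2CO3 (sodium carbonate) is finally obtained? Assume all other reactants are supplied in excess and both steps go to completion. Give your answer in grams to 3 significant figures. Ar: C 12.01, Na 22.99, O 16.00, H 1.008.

1680 g

M(C8H18) = 8(12.01) + 18(1.008) = 114.224 g/mol.
M(Na2CO3) = 2(22.99) + 12.01 + 3(16.00) = 105.99 g/mol.
n(C8H18) = 226.0 / 114.224 = 1.979 mol.
Step 1 gives a 2:16 ratio of C8H18 to CO2, so n(CO2) = 15.83 mol.
In step 2 the CO2:Na2CO3 ratio is 1:1, so n(Na2CO3) = 15.83 mol.
Mass of Na2CO3 = 15.83 × 105.99 = 1678 g.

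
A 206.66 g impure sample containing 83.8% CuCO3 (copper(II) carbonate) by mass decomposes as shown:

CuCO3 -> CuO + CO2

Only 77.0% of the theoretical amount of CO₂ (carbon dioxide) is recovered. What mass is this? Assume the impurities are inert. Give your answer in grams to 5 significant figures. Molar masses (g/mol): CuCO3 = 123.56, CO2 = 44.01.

Pure CuCO3 available = 206.66 g × 0.838 = 173.181 g.
n(CuCO3) = 173.181 g / 123.56 g/mol = 1.40160 mol.
From the equation the CuCO3:CO2 mole ratio is 1:1, so n(CO2) = 1.40160 × 1/1 = 1.40160 mol.
Mass of CO2 = 1.40160 mol × 44.01 g/mol = 61.6842 g.
Actual mass collected = 61.6842 g × 0.770 = 47.4968 g.

47.497 g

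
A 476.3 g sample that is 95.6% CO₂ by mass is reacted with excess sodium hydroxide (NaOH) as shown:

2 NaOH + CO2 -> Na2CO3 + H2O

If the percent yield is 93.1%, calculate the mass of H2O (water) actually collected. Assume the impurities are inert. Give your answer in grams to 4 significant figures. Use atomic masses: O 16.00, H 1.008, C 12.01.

173.5 g

Pure CO2 available = 476.3 g × 0.956 = 455.34 g.
M(CO2) = 12.01 + 2(16.00) = 44.01 g/mol.
M(H2O) = 2(1.008) + 16.00 = 18.016 g/mol.
n(CO2) = 455.34 g / 44.01 g/mol = 10.346 mol.
From the equation the CO2:H2O mole ratio is 1:1, so n(H2O) = 10.346 × 1/1 = 10.346 mol.
Mass of H2O = 10.346 mol × 18.016 g/mol = 186.40 g.
Actual mass collected = 186.40 g × 0.931 = 173.54 g.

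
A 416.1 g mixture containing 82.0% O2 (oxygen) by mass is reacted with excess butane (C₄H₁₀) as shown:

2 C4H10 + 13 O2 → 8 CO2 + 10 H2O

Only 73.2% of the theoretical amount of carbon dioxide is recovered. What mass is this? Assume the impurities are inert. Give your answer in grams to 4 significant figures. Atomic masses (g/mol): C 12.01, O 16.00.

211.4 g

Pure O2 available = 416.1 g × 0.820 = 341.20 g.
M(O2) = 2(16.00) = 32.00 g/mol.
M(CO2) = 12.01 + 2(16.00) = 44.01 g/mol.
n(O2) = 341.20 g / 32.00 g/mol = 10.663 mol.
From the equation the O2:CO2 mole ratio is 13:8, so n(CO2) = 10.663 × 8/13 = 6.5616 mol.
Mass of CO2 = 6.5616 mol × 44.01 g/mol = 288.78 g.
Actual mass collected = 288.78 g × 0.732 = 211.38 g.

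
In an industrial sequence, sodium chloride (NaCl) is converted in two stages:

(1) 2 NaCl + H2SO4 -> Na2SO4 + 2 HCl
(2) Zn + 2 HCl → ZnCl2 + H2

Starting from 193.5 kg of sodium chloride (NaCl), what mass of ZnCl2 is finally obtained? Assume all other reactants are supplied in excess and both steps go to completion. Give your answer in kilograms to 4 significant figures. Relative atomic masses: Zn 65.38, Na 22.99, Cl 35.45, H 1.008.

M(NaCl) = 22.99 + 35.45 = 58.44 g/mol.
M(ZnCl2) = 65.38 + 2(35.45) = 136.28 g/mol.
193.5 kg = 193500 g.
n(NaCl) = 193500 / 58.44 = 3311.1 mol.
Step 1 gives a 2:2 ratio of NaCl to HCl, so n(HCl) = 3311.1 mol.
In step 2 the HCl:ZnCl2 ratio is 2:1, so n(ZnCl2) = 1655.5 mol.
Mass of ZnCl2 = 1655.5 × 136.28 = 225620 g = 225.6 kg.

225.6 kg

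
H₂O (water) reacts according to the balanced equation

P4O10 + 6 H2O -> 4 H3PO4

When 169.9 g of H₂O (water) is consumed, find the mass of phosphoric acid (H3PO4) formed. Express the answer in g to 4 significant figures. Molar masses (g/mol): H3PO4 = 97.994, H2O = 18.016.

n(H2O) = 169.90 g / 18.016 g/mol = 9.4305 mol.
From the equation the H2O:H3PO4 mole ratio is 6:4, so n(H3PO4) = 9.4305 × 4/6 = 6.2870 mol.
Mass of H3PO4 = 6.2870 mol × 97.994 g/mol = 616.09 g.

616.1 g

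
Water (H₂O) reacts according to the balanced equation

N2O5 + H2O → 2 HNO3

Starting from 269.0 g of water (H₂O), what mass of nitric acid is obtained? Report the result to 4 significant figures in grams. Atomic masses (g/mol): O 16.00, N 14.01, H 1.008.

1882 g

M(H2O) = 2(1.008) + 16.00 = 18.016 g/mol.
M(HNO3) = 1.008 + 14.01 + 3(16.00) = 63.018 g/mol.
n(H2O) = 269.00 g / 18.016 g/mol = 14.931 mol.
From the equation the H2O:HNO3 mole ratio is 1:2, so n(HNO3) = 14.931 × 2/1 = 29.862 mol.
Mass of HNO3 = 29.862 mol × 63.018 g/mol = 1881.9 g.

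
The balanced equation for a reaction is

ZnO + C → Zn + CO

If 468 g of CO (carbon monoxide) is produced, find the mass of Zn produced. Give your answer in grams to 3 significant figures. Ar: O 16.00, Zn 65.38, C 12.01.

M(CO) = 12.01 + 16.00 = 28.01 g/mol.
M(Zn) = 65.38 g/mol.
n(CO) = 468.0 g / 28.01 g/mol = 16.71 mol.
From the equation the CO:Zn mole ratio is 1:1, so n(Zn) = 16.71 × 1/1 = 16.71 mol.
Mass of Zn = 16.71 mol × 65.38 g/mol = 1092 g.

1090 g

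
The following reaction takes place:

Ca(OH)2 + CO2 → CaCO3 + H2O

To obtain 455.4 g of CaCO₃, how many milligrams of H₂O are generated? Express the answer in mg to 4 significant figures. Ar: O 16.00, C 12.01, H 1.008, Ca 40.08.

81970 mg

M(CaCO3) = 40.08 + 12.01 + 3(16.00) = 100.09 g/mol.
M(H2O) = 2(1.008) + 16.00 = 18.016 g/mol.
n(CaCO3) = 455.40 g / 100.09 g/mol = 4.5499 mol.
From the equation the CaCO3:H2O mole ratio is 1:1, so n(H2O) = 4.5499 × 1/1 = 4.5499 mol.
Mass of H2O = 4.5499 mol × 18.016 g/mol = 81.971 g.
Converting to mg: 81.971 g = 81970 mg.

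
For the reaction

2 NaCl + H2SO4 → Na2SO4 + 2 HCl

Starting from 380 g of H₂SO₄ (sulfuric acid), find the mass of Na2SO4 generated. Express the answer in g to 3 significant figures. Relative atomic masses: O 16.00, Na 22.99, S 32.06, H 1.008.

550 g

M(H2SO4) = 2(1.008) + 32.06 + 4(16.00) = 98.076 g/mol.
M(Na2SO4) = 2(22.99) + 32.06 + 4(16.00) = 142.04 g/mol.
n(H2SO4) = 380.0 g / 98.076 g/mol = 3.875 mol.
From the equation the H2SO4:Na2SO4 mole ratio is 1:1, so n(Na2SO4) = 3.875 × 1/1 = 3.875 mol.
Mass of Na2SO4 = 3.875 mol × 142.04 g/mol = 550.3 g.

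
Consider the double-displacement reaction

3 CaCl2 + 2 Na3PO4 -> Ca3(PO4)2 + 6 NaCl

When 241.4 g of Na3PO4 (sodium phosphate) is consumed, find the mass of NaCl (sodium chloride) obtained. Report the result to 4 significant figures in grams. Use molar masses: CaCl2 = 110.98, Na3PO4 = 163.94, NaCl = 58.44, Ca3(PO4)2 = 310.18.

n(Na3PO4) = 241.40 g / 163.94 g/mol = 1.4725 mol.
From the equation the Na3PO4:NaCl mole ratio is 2:6, so n(NaCl) = 1.4725 × 6/2 = 4.4175 mol.
Mass of NaCl = 4.4175 mol × 58.44 g/mol = 258.16 g.

258.2 g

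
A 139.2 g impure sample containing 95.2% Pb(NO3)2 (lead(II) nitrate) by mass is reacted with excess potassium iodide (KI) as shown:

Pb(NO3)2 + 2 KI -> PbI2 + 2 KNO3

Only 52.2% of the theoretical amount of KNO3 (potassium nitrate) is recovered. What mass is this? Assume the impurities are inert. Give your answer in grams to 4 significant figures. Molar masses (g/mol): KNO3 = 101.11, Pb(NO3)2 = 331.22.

42.23 g

Pure Pb(NO3)2 available = 139.2 g × 0.952 = 132.52 g.
n(Pb(NO3)2) = 132.52 g / 331.22 g/mol = 0.40009 mol.
From the equation the Pb(NO3)2:KNO3 mole ratio is 1:2, so n(KNO3) = 0.40009 × 2/1 = 0.80018 mol.
Mass of KNO3 = 0.80018 mol × 101.11 g/mol = 80.907 g.
Actual mass collected = 80.907 g × 0.522 = 42.233 g.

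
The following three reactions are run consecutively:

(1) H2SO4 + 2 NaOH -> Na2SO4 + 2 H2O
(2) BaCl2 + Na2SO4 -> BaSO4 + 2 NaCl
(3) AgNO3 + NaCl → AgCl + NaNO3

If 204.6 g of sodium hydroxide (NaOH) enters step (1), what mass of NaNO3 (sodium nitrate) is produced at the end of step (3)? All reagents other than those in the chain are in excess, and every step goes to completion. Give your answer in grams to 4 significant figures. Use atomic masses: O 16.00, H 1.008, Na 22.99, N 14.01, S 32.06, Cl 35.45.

434.8 g

M(NaOH) = 22.99 + 16.00 + 1.008 = 39.998 g/mol.
M(NaNO3) = 22.99 + 14.01 + 3(16.00) = 85.00 g/mol.
n(NaOH) = 204.6 / 39.998 = 5.1153 mol.
Reaction (1): NaOH→Na2SO4 ratio 2:1 ⇒ n(Na2SO4) = 2.5576 mol.
Reaction (2): Na2SO4→NaCl ratio 1:2 ⇒ n(NaCl) = 5.1153 mol.
Reaction (3): NaCl→NaNO3 ratio 1:1 ⇒ n(NaNO3) = 5.1153 mol.
Mass of NaNO3 = 5.1153 × 85.00 = 434.80 g.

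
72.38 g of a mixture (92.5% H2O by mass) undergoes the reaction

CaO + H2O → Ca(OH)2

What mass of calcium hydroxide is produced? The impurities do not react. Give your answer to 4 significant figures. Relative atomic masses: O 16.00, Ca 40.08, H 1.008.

Mass of pure H2O = 72.38 g × 0.925 = 66.951 g.
M(H2O) = 2(1.008) + 16.00 = 18.016 g/mol.
M(Ca(OH)2) = 40.08 + 2(16.00) + 2(1.008) = 74.096 g/mol.
n(H2O) = 66.951 g / 18.016 g/mol = 3.7162 mol.
From the equation the H2O:Ca(OH)2 mole ratio is 1:1, so n(Ca(OH)2) = 3.7162 × 1/1 = 3.7162 mol.
Mass of Ca(OH)2 = 3.7162 mol × 74.096 g/mol = 275.36 g.

275.4 g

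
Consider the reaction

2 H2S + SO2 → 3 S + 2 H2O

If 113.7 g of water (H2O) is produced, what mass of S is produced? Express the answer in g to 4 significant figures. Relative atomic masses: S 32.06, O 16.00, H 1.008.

303.5 g

M(H2O) = 2(1.008) + 16.00 = 18.016 g/mol.
M(S) = 32.06 g/mol.
n(H2O) = 113.70 g / 18.016 g/mol = 6.3111 mol.
From the equation the H2O:S mole ratio is 2:3, so n(S) = 6.3111 × 3/2 = 9.4666 mol.
Mass of S = 9.4666 mol × 32.06 g/mol = 303.50 g.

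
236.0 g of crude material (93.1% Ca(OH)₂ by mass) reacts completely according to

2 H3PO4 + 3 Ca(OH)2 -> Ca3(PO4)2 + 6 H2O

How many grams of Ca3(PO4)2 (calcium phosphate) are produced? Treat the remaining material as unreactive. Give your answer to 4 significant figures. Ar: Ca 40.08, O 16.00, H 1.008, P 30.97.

306.6 g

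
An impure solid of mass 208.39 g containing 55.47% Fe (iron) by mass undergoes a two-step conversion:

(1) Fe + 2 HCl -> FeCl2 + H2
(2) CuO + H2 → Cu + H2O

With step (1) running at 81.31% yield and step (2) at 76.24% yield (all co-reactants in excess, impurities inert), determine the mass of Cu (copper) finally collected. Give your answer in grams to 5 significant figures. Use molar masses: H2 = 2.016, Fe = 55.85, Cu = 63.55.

81.537 g

Pure Fe = 208.39 × 0.5547 = 115.594 g.
n(Fe) = 115.594 / 55.85 = 2.06972 mol.
Step 1 (Fe:H2 = 1:1): theoretical n(H2) = 2.06972 mol; at 81.31% yield, n(H2) = 1.68289 mol.
Step 2 (H2:Cu = 1:1): theoretical n(Cu) = 1.68289 mol, so theoretical mass = 1.68289 × 63.55 = 106.948 g.
At 76.24% yield, actual mass of Cu = 106.948 × 0.7624 = 81.5369 g.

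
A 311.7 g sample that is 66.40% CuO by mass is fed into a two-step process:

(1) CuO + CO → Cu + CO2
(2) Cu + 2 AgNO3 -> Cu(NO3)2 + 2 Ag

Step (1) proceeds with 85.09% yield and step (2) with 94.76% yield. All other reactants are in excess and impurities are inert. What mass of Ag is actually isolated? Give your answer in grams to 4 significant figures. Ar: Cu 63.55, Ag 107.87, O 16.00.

452.6 g

Pure CuO = 311.7 × 0.6640 = 206.97 g.
M(CuO) = 63.55 + 16.00 = 79.55 g/mol.
M(Ag) = 107.87 g/mol.
n(CuO) = 206.97 / 79.55 = 2.6017 mol.
Step 1 (CuO:Cu = 1:1): theoretical n(Cu) = 2.6017 mol; at 85.09% yield, n(Cu) = 2.2138 mol.
Step 2 (Cu:Ag = 1:2): theoretical n(Ag) = 4.4276 mol, so theoretical mass = 4.4276 × 107.87 = 477.61 g.
At 94.76% yield, actual mass of Ag = 477.61 × 0.9476 = 452.58 g.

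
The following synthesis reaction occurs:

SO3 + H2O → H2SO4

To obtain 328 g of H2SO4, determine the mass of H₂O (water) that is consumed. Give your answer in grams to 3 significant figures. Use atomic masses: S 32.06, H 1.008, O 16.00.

60.3 g

M(H2SO4) = 2(1.008) + 32.06 + 4(16.00) = 98.076 g/mol.
M(H2O) = 2(1.008) + 16.00 = 18.016 g/mol.
n(H2SO4) = 328.0 g / 98.076 g/mol = 3.344 mol.
From the equation the H2SO4:H2O mole ratio is 1:1, so n(H2O) = 3.344 × 1/1 = 3.344 mol.
Mass of H2O = 3.344 mol × 18.016 g/mol = 60.25 g.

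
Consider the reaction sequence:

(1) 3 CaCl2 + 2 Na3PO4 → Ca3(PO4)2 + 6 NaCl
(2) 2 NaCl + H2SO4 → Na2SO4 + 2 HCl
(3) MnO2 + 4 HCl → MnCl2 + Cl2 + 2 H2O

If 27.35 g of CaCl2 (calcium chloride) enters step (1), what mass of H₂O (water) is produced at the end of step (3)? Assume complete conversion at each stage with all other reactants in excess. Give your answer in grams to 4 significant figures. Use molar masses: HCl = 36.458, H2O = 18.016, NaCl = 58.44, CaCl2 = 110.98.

n(CaCl2) = 27.35 / 110.98 = 0.24644 mol.
Reaction (1): CaCl2→NaCl ratio 3:6 ⇒ n(NaCl) = 0.49288 mol.
Reaction (2): NaCl→HCl ratio 2:2 ⇒ n(HCl) = 0.49288 mol.
Reaction (3): HCl→H2O ratio 4:2 ⇒ n(H2O) = 0.24644 mol.
Mass of H2O = 0.24644 × 18.016 = 4.4399 g.

4.440 g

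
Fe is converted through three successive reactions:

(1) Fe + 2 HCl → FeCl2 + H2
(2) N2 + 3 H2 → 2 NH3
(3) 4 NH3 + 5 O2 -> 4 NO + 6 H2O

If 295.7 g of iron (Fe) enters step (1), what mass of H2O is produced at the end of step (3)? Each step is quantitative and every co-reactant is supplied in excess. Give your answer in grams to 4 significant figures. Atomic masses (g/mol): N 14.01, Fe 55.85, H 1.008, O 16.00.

M(Fe) = 55.85 g/mol.
M(H2O) = 2(1.008) + 16.00 = 18.016 g/mol.
n(Fe) = 295.7 / 55.85 = 5.2945 mol.
Reaction (1): Fe→H2 ratio 1:1 ⇒ n(H2) = 5.2945 mol.
Reaction (2): H2→NH3 ratio 3:2 ⇒ n(NH3) = 3.5297 mol.
Reaction (3): NH3→H2O ratio 4:6 ⇒ n(H2O) = 5.2945 mol.
Mass of H2O = 5.2945 × 18.016 = 95.386 g.

95.39 g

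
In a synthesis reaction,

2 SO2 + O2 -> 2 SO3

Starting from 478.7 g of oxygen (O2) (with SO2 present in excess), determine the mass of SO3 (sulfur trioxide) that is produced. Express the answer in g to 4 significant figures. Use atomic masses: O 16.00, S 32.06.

2395 g

M(O2) = 2(16.00) = 32.00 g/mol.
M(SO3) = 32.06 + 3(16.00) = 80.06 g/mol.
n(O2) = 478.70 g / 32.00 g/mol = 14.959 mol.
From the equation the O2:SO3 mole ratio is 1:2, so n(SO3) = 14.959 × 2/1 = 29.919 mol.
Mass of SO3 = 29.919 mol × 80.06 g/mol = 2395.3 g.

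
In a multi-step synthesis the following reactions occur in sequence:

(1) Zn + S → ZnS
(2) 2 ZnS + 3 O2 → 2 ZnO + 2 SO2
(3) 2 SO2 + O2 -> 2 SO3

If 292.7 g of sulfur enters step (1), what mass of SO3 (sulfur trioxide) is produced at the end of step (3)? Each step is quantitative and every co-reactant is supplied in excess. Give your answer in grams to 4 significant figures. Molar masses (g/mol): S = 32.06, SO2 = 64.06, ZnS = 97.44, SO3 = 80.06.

730.9 g

n(S) = 292.7 / 32.06 = 9.1298 mol.
Reaction (1): S→ZnS ratio 1:1 ⇒ n(ZnS) = 9.1298 mol.
Reaction (2): ZnS→SO2 ratio 2:2 ⇒ n(SO2) = 9.1298 mol.
Reaction (3): SO2→SO3 ratio 2:2 ⇒ n(SO3) = 9.1298 mol.
Mass of SO3 = 9.1298 × 80.06 = 730.93 g.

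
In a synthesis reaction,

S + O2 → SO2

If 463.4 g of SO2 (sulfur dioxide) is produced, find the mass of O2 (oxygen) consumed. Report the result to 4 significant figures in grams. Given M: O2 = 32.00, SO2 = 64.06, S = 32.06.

n(SO2) = 463.40 g / 64.06 g/mol = 7.2338 mol.
From the equation the SO2:O2 mole ratio is 1:1, so n(O2) = 7.2338 × 1/1 = 7.2338 mol.
Mass of O2 = 7.2338 mol × 32.00 g/mol = 231.48 g.

231.5 g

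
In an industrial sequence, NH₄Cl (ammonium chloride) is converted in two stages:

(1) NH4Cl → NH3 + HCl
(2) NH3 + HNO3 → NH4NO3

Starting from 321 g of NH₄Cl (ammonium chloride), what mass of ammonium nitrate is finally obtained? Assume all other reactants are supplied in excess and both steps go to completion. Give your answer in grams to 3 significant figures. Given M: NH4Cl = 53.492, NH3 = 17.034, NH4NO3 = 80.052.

n(NH4Cl) = 321.0 / 53.492 = 6.001 mol.
Step 1 gives a 1:1 ratio of NH4Cl to NH3, so n(NH3) = 6.001 mol.
In step 2 the NH3:NH4NO3 ratio is 1:1, so n(NH4NO3) = 6.001 mol.
Mass of NH4NO3 = 6.001 × 80.052 = 480.4 g.

480 g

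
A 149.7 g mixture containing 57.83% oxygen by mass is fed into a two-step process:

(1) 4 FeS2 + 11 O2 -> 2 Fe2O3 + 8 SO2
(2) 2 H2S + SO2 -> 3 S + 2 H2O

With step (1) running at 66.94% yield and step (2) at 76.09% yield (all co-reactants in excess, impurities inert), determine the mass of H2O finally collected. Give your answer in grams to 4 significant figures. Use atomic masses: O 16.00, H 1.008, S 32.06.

36.11 g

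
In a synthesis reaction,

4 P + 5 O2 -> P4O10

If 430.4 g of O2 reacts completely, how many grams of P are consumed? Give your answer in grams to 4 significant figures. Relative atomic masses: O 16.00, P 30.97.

333.2 g

M(O2) = 2(16.00) = 32.00 g/mol.
M(P) = 30.97 g/mol.
n(O2) = 430.40 g / 32.00 g/mol = 13.450 mol.
From the equation the O2:P mole ratio is 5:4, so n(P) = 13.450 × 4/5 = 10.760 mol.
Mass of P = 10.760 mol × 30.97 g/mol = 333.24 g.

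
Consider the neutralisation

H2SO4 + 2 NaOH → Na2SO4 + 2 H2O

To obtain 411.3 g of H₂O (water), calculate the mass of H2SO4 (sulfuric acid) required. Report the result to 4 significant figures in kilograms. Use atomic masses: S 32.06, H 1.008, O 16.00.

1.120 kg

M(H2O) = 2(1.008) + 16.00 = 18.016 g/mol.
M(H2SO4) = 2(1.008) + 32.06 + 4(16.00) = 98.076 g/mol.
n(H2O) = 411.30 g / 18.016 g/mol = 22.830 mol.
From the equation the H2O:H2SO4 mole ratio is 2:1, so n(H2SO4) = 22.830 × 1/2 = 11.415 mol.
Mass of H2SO4 = 11.415 mol × 98.076 g/mol = 1119.5 g.
Converting to kg: 1119.5 g = 1.120 kg.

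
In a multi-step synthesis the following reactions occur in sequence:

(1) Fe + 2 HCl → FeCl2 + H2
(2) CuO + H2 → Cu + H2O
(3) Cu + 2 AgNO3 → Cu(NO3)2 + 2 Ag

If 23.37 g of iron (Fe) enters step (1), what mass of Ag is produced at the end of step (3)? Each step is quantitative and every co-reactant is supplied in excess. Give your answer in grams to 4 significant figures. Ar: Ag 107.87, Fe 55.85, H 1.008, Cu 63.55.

90.27 g

M(Fe) = 55.85 g/mol.
M(Ag) = 107.87 g/mol.
n(Fe) = 23.37 / 55.85 = 0.41844 mol.
Reaction (1): Fe→H2 ratio 1:1 ⇒ n(H2) = 0.41844 mol.
Reaction (2): H2→Cu ratio 1:1 ⇒ n(Cu) = 0.41844 mol.
Reaction (3): Cu→Ag ratio 1:2 ⇒ n(Ag) = 0.83688 mol.
Mass of Ag = 0.83688 × 107.87 = 90.275 g.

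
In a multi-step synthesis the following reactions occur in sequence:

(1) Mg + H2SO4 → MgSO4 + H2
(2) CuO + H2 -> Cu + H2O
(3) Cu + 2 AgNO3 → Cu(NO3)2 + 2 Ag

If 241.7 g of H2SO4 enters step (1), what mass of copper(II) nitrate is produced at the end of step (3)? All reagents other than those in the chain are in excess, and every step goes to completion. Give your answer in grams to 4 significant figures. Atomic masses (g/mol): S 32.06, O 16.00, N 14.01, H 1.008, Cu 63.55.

M(H2SO4) = 2(1.008) + 32.06 + 4(16.00) = 98.076 g/mol.
M(Cu(NO3)2) = 63.55 + 2(14.01) + 6(16.00) = 187.57 g/mol.
n(H2SO4) = 241.7 / 98.076 = 2.4644 mol.
Reaction (1): H2SO4→H2 ratio 1:1 ⇒ n(H2) = 2.4644 mol.
Reaction (2): H2→Cu ratio 1:1 ⇒ n(Cu) = 2.4644 mol.
Reaction (3): Cu→Cu(NO3)2 ratio 1:1 ⇒ n(Cu(NO3)2) = 2.4644 mol.
Mass of Cu(NO3)2 = 2.4644 × 187.57 = 462.25 g.

462.3 g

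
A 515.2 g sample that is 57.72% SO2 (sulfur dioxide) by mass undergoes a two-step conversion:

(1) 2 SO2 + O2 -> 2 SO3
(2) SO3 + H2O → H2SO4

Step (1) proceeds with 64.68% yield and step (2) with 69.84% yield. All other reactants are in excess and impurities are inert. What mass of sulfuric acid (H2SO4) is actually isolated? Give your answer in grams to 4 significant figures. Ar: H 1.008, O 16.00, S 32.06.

Pure SO2 = 515.2 × 0.5772 = 297.37 g.
M(SO2) = 32.06 + 2(16.00) = 64.06 g/mol.
M(H2SO4) = 2(1.008) + 32.06 + 4(16.00) = 98.076 g/mol.
n(SO2) = 297.37 / 64.06 = 4.6421 mol.
Step 1 (SO2:SO3 = 2:2): theoretical n(SO3) = 4.6421 mol; at 64.68% yield, n(SO3) = 3.0025 mol.
Step 2 (SO3:H2SO4 = 1:1): theoretical n(H2SO4) = 3.0025 mol, so theoretical mass = 3.0025 × 98.076 = 294.47 g.
At 69.84% yield, actual mass of H2SO4 = 294.47 × 0.6984 = 205.66 g.

205.7 g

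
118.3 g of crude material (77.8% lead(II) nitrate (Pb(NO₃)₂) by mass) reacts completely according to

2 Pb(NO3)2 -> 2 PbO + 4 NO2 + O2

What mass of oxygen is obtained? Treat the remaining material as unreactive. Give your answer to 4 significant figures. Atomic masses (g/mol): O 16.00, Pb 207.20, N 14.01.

Mass of pure Pb(NO3)2 = 118.3 g × 0.778 = 92.037 g.
M(Pb(NO3)2) = 207.20 + 2(14.01) + 6(16.00) = 331.22 g/mol.
M(O2) = 2(16.00) = 32.00 g/mol.
n(Pb(NO3)2) = 92.037 g / 331.22 g/mol = 0.27787 mol.
From the equation the Pb(NO3)2:O2 mole ratio is 2:1, so n(O2) = 0.27787 × 1/2 = 0.13894 mol.
Mass of O2 = 0.13894 mol × 32.00 g/mol = 4.4460 g.

4.446 g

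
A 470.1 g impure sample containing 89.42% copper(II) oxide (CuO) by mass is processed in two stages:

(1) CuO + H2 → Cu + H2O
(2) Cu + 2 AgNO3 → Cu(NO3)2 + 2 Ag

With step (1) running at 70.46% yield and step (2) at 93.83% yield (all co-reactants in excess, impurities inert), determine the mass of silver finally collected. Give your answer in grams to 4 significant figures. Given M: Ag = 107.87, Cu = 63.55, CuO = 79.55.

753.7 g

Pure CuO = 470.1 × 0.8942 = 420.36 g.
n(CuO) = 420.36 / 79.55 = 5.2843 mol.
Step 1 (CuO:Cu = 1:1): theoretical n(Cu) = 5.2843 mol; at 70.46% yield, n(Cu) = 3.7233 mol.
Step 2 (Cu:Ag = 1:2): theoretical n(Ag) = 7.4466 mol, so theoretical mass = 7.4466 × 107.87 = 803.26 g.
At 93.83% yield, actual mass of Ag = 803.26 × 0.9383 = 753.70 g.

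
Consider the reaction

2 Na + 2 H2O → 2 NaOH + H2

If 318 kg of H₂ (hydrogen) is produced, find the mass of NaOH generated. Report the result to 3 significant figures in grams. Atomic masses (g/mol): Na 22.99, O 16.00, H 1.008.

M(H2) = 2(1.008) = 2.016 g/mol.
M(NaOH) = 22.99 + 16.00 + 1.008 = 39.998 g/mol.
Convert: 318 kg = 318000 g.
n(H2) = 318000 g / 2.016 g/mol = 157700 mol.
From the equation the H2:NaOH mole ratio is 1:2, so n(NaOH) = 157700 × 2/1 = 315500 mol.
Mass of NaOH = 315500 mol × 39.998 g/mol = 1.262 × 10^7 g.

12600000 g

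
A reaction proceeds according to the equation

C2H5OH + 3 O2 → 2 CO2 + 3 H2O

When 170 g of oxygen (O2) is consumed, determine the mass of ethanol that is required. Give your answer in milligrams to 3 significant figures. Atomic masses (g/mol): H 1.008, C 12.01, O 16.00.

81600 mg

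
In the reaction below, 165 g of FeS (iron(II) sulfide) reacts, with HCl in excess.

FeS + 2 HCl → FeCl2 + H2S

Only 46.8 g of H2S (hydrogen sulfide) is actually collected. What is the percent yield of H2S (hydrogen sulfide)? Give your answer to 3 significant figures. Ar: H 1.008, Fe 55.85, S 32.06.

73.2 %

M(FeS) = 55.85 + 32.06 = 87.91 g/mol.
M(H2S) = 2(1.008) + 32.06 = 34.076 g/mol.
n(FeS) = 165.0 g / 87.91 g/mol = 1.877 mol.
From the equation the FeS:H2S mole ratio is 1:1, so n(H2S) = 1.877 × 1/1 = 1.877 mol.
Mass of H2S = 1.877 mol × 34.076 g/mol = 63.96 g.
This is the theoretical yield. Percent yield = 46.8 g / 63.96 g × 100% = 73.17%.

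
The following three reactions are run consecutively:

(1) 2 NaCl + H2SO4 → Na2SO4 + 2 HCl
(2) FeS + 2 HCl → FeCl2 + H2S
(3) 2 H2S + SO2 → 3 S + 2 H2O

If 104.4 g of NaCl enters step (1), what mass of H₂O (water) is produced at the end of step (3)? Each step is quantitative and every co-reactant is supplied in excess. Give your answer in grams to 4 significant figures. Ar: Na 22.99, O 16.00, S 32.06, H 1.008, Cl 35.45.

16.09 g

M(NaCl) = 22.99 + 35.45 = 58.44 g/mol.
M(H2O) = 2(1.008) + 16.00 = 18.016 g/mol.
n(NaCl) = 104.4 / 58.44 = 1.7864 mol.
Reaction (1): NaCl→HCl ratio 2:2 ⇒ n(HCl) = 1.7864 mol.
Reaction (2): HCl→H2S ratio 2:1 ⇒ n(H2S) = 0.89322 mol.
Reaction (3): H2S→H2O ratio 2:2 ⇒ n(H2O) = 0.89322 mol.
Mass of H2O = 0.89322 × 18.016 = 16.092 g.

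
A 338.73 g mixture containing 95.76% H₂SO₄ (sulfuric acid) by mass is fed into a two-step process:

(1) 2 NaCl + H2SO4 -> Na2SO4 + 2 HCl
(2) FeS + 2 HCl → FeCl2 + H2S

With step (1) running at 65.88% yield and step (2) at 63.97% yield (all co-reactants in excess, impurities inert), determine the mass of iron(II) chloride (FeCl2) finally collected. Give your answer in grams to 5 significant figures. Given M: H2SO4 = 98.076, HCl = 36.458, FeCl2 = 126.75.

176.67 g

Pure H2SO4 = 338.73 × 0.9576 = 324.368 g.
n(H2SO4) = 324.368 / 98.076 = 3.30731 mol.
Step 1 (H2SO4:HCl = 1:2): theoretical n(HCl) = 6.61462 mol; at 65.88% yield, n(HCl) = 4.35771 mol.
Step 2 (HCl:FeCl2 = 2:1): theoretical n(FeCl2) = 2.17886 mol, so theoretical mass = 2.17886 × 126.75 = 276.170 g.
At 63.97% yield, actual mass of FeCl2 = 276.170 × 0.6397 = 176.666 g.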